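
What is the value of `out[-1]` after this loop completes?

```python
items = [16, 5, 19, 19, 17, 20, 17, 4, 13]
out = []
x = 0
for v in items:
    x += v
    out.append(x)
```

Cumulative sum ends at 130
`out` takes the values: [] → [16] → [16, 21] → [16, 21, 40] → [16, 21, 40, 59] → [16, 21, 40, 59, 76] → [16, 21, 40, 59, 76, 96] → [16, 21, 40, 59, 76, 96, 113] → [16, 21, 40, 59, 76, 96, 113, 117] → [16, 21, 40, 59, 76, 96, 113, 117, 130]
So `out[-1]` = 130

Answer: 130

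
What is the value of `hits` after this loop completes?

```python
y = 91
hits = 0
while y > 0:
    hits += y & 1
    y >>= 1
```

Count set bits in 91 (binary: 0b1011011)
`hits` takes the values: 0 → 1 → 2 → 3 → 4 → 5

Answer: 5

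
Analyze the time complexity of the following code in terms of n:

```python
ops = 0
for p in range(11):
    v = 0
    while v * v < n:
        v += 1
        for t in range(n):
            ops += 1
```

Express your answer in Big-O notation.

Each loop level contributes: 1 × √n × n. Multiplying the contributions gives O(n√n).

Answer: O(n√n)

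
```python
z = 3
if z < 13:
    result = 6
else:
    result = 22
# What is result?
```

Trace:
`z = 3` → z = 3
`if z < 13: ...` → z < 13 is True → result = 6
So result = 6

Answer: 6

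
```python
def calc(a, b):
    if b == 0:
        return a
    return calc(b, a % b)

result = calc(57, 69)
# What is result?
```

calc(57, 69) -> calc(69, 57) -> calc(57, 12) -> calc(12, 9) -> calc(9, 3) -> calc(3, 0) -> 3

Answer: 3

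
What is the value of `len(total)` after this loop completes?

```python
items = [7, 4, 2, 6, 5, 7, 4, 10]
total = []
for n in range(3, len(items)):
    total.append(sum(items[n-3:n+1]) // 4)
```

Number of 4-element averages
`total` takes the values: [] → [4] → [4, 4] → [4, 4, 5] → [4, 4, 5, 5] → [4, 4, 5, 5, 6]
So `len(total)` = 5

Answer: 5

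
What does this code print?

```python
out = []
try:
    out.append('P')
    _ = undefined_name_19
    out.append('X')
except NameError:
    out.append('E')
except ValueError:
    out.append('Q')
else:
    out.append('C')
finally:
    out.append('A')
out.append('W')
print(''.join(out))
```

Execution trace: 'P' (try body) → 'E' (except NameError) → 'A' (finally) → 'W' (after the try/except). Output: PEAW

Answer: PEAW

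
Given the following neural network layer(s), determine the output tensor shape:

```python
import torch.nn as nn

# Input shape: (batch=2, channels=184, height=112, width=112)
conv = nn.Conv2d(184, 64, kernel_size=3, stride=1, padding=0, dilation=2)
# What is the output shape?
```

Input: (2, 184, 112, 112) -> Output: (2, 64, 108, 108)

Answer: (2, 64, 108, 108)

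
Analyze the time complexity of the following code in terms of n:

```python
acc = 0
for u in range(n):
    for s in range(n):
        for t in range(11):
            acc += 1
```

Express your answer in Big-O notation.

Each loop level contributes: n × n × 1. Multiplying the contributions gives O(n^2).

Answer: O(n^2)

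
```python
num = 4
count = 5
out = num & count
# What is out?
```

Trace:
`num = 4` → num = 4
`count = 5` → count = 5
`out = num & count` → out = 4
So out = 4

Answer: 4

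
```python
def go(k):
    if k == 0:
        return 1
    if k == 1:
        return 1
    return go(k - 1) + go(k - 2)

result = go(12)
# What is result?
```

Build up from base cases: go(0)=1, go(1)=1, go(2)=2, go(3)=3, go(4)=5, go(5)=8, go(6)=13, ..., go(12)=233

Answer: 233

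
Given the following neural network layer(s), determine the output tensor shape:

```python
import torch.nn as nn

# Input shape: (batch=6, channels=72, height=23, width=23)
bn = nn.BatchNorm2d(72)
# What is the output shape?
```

Input: (6, 72, 23, 23) -> Output: (6, 72, 23, 23)

Answer: (6, 72, 23, 23)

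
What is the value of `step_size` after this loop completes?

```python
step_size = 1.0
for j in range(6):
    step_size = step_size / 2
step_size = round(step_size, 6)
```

Halving LR 6 times: 1 / 2^6
`step_size` takes the values: 1.0 → 0.5 → 0.25 → 0.125 → 0.0625 → 0.03125 → 0.015625

Answer: 0.015625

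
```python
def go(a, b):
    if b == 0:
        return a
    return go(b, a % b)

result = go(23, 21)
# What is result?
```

go(23, 21) -> go(21, 2) -> go(2, 1) -> go(1, 0) -> 1

Answer: 1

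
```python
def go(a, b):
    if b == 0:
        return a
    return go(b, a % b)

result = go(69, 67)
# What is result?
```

go(69, 67) -> go(67, 2) -> go(2, 1) -> go(1, 0) -> 1

Answer: 1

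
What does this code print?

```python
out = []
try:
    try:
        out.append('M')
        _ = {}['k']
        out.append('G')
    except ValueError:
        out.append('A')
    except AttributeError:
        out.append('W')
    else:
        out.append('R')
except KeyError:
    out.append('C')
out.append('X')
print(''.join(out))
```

Execution trace: 'M' (try body) → 'C' (outer except KeyError) → 'X' (after the try/except). Output: MCX

Answer: MCX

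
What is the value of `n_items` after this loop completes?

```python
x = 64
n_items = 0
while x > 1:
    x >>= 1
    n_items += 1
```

Count right shifts until 1
`n_items` takes the values: 0 → 1 → 2 → 3 → 4 → 5 → 6

Answer: 6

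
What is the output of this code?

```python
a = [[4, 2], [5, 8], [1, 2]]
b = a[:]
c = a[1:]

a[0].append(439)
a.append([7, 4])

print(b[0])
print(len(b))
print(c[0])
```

Key concept: slice with nested mutation.
Step by step:
`a = [[4, 2], [5, 8], [1, 2]]` → a = [[4, 2], [5, 8], [1, 2]]
`b = a[:]` → b = [[4, 2], [5, 8], [1, 2]]
`c = a[1:]` → c = [[5, 8], [1, 2]]
`a[0].append(439)` → a = [[4, 2, 439], [5, 8], [1, 2]]; b = [[4, 2, 439], [5, 8], [1, 2]]
`a.append([7, 4])` → a = [[4, 2, 439], [5, 8], [1, 2], [7, 4]]
`print(b[0])` → prints [4, 2, 439]
`print(len(b))` → prints 3
`print(c[0])` → prints [5, 8]

Answer:
[4, 2, 439]
3
[5, 8]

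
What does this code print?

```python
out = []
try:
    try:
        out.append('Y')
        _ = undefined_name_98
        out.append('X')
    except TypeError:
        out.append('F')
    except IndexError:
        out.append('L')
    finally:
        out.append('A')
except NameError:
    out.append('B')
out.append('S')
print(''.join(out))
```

Execution trace: 'Y' (try body) → 'A' (finally) → 'B' (outer except NameError) → 'S' (after the try/except). Output: YABS

Answer: YABS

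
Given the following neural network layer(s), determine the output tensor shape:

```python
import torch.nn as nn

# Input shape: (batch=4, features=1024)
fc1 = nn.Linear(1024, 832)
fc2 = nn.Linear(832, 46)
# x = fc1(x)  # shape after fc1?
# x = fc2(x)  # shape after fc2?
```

Input: (4, 1024) -> after fc1: (4, 832) -> Output: (4, 46)

Answer: (4, 46)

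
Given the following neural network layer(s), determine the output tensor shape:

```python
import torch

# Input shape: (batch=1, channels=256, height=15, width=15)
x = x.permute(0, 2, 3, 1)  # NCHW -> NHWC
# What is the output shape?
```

Input: (1, 256, 15, 15) -> Output: (1, 15, 15, 256)

Answer: (1, 15, 15, 256)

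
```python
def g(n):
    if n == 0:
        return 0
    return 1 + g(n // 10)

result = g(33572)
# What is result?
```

Count of digits of 33572: 5

Answer: 5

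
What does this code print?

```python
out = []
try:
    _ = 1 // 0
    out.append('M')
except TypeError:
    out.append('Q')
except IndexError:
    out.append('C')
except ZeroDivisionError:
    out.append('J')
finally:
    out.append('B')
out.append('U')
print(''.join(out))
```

Execution trace: 'J' (except ZeroDivisionError) → 'B' (finally) → 'U' (after the try/except). Output: JBU

Answer: JBU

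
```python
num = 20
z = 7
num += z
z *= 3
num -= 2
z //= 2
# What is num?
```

Trace:
`num = 20` → num = 20
`z = 7` → z = 7
`num += z` → num = 27
`z *= 3` → z = 21
`num -= 2` → num = 25
`z //= 2` → z = 10
So num = 25

Answer: 25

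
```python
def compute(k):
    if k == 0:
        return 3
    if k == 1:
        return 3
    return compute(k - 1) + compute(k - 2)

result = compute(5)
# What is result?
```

Build up from base cases: compute(0)=3, compute(1)=3, compute(2)=6, compute(3)=9, compute(4)=15, compute(5)=24

Answer: 24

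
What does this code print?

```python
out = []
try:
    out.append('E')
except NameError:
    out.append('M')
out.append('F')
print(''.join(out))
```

Execution trace: 'E' (try body, no exception) → 'F' (after the try/except). Output: EF

Answer: EF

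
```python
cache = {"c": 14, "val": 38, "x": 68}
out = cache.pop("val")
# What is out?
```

Trace:
`cache = {"c": 14, "val": 38, "x": 68}` → cache = {'c': 14, 'val': 38, 'x': 68}
`out = cache.pop("val")` → cache = {'c': 14, 'x': 68}; out = 38
So out = 38

Answer: 38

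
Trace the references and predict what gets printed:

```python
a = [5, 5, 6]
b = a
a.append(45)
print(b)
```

Key concept: basic list aliasing.
Step by step:
`a = [5, 5, 6]` → a = [5, 5, 6]
`b = a` → b = [5, 5, 6] (same object as a)
`a.append(45)` → a = [5, 5, 6, 45] (same object as b); b = [5, 5, 6, 45] (same object as a)
`print(b)` → prints [5, 5, 6, 45]

Answer: [5, 5, 6, 45]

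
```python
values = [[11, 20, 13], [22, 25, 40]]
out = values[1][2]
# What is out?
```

Trace:
`values = [[11, 20, 13], [22, 25, 40]]` → values = [[11, 20, 13], [22, 25, 40]]
`out = values[1][2]` → out = 40
So out = 40

Answer: 40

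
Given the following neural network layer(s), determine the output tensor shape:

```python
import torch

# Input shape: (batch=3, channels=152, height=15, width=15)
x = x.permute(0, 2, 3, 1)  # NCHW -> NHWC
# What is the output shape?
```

Input: (3, 152, 15, 15) -> Output: (3, 15, 15, 152)

Answer: (3, 15, 15, 152)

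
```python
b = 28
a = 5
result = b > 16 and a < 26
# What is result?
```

Trace:
`b = 28` → b = 28
`a = 5` → a = 5
`result = b > 16 and a < 26` → result = True
So result = True

Answer: True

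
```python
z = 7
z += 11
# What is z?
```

Trace:
`z = 7` → z = 7
`z += 11` → z = 18
So z = 18

Answer: 18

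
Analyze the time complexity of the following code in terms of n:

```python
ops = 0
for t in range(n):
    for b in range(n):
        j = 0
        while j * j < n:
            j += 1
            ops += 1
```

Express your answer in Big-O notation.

Each loop level contributes: n × n × √n. Multiplying the contributions gives O(n^2√n).

Answer: O(n^2√n)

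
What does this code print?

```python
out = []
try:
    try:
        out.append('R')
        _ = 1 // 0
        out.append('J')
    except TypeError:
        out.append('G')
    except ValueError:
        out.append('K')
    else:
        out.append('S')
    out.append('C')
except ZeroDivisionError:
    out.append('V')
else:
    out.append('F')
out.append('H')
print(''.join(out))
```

Execution trace: 'R' (inner try body) → 'V' (except ZeroDivisionError) → 'H' (after the try/except). Output: RVH

Answer: RVH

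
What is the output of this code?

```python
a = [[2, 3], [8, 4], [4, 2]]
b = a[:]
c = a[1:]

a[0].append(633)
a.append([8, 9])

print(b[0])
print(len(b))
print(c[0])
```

Key concept: slice with nested mutation.
Step by step:
`a = [[2, 3], [8, 4], [4, 2]]` → a = [[2, 3], [8, 4], [4, 2]]
`b = a[:]` → b = [[2, 3], [8, 4], [4, 2]]
`c = a[1:]` → c = [[8, 4], [4, 2]]
`a[0].append(633)` → a = [[2, 3, 633], [8, 4], [4, 2]]; b = [[2, 3, 633], [8, 4], [4, 2]]
`a.append([8, 9])` → a = [[2, 3, 633], [8, 4], [4, 2], [8, 9]]
`print(b[0])` → prints [2, 3, 633]
`print(len(b))` → prints 3
`print(c[0])` → prints [8, 4]

Answer:
[2, 3, 633]
3
[8, 4]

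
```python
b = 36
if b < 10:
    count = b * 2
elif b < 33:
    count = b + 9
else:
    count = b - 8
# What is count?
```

Trace:
`b = 36` → b = 36
`if b < 10: ...` → b < 10 is False, b < 33 is False, take else branch → count = 28
So count = 28

Answer: 28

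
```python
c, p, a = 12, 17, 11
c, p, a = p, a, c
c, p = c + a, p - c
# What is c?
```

Trace:
`c, p, a = 12, 17, 11` → c = 12; p = 17; a = 11
`c, p, a = p, a, c` → c = 17; p = 11; a = 12
`c, p = c + a, p - c` → c = 29; p = -6
So c = 29

Answer: 29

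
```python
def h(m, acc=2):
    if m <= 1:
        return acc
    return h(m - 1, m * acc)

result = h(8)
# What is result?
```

Accumulator trace (n, acc): (8, 2) -> (7, 16) -> (6, 112) -> (5, 672) -> (4, 3360) -> (3, 13440) -> (2, 40320) -> (1, 80640) -> return 80640

Answer: 80640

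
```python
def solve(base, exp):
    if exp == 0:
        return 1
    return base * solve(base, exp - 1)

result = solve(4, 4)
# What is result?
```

solve(4, 4) = 4 * 4 * 4 * 4 = 256

Answer: 256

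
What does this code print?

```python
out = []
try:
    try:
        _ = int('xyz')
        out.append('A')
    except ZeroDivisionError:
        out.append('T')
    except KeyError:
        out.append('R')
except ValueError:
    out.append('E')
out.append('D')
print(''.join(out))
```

Execution trace: 'E' (outer except ValueError) → 'D' (after the try/except). Output: ED

Answer: ED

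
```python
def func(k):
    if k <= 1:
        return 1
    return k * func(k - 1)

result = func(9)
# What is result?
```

func(9) = 9 * 8 * 7 * 6 * 5 * 4 * 3 * 2 * 1 = 362880

Answer: 362880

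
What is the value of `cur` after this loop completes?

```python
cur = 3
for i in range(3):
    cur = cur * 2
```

Multiply by 2, 3 times: 3 * 2^3 = 24
`cur` takes the values: 3 → 6 → 12 → 24

Answer: 24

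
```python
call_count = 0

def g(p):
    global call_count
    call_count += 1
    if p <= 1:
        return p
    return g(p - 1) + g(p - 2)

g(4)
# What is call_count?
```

Calls(p) = 1 + Calls(p-1) + Calls(p-2); Calls(0)=Calls(1)=1. For p=4 this gives 9.

Answer: 9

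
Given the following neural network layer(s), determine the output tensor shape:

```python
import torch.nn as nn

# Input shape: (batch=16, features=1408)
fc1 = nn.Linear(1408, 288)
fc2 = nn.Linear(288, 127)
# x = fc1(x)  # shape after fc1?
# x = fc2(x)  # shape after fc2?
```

Input: (16, 1408) -> after fc1: (16, 288) -> Output: (16, 127)

Answer: (16, 127)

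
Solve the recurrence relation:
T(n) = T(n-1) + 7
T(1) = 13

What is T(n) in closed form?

Unrolling: T(n) = T(1) + 7·(n-1) = 13 + 7(n-1) = 7n + 6.

Answer: T(n) = 7n + 6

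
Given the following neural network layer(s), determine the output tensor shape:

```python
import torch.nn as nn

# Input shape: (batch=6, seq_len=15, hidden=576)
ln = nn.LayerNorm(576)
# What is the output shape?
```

Input: (6, 15, 576) -> Output: (6, 15, 576)

Answer: (6, 15, 576)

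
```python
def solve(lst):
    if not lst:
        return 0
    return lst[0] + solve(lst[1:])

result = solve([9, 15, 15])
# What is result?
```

9 + 15 + 15 + 0 = 39

Answer: 39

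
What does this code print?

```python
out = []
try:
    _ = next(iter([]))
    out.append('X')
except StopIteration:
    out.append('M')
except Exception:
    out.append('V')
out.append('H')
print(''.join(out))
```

Execution trace: 'M' (except StopIteration) → 'H' (after the try/except). Output: MH

Answer: MH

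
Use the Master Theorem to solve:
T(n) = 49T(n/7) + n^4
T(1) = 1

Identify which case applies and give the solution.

a=49, b=7, f(n)=n^4. log_7(49) = 2. Since c=4 > 2 and the regularity condition holds (49(n/7)^4 = (49/7^4)n^4 with 49/7^4 < 1), Case 3 applies: T(n) = Θ(f(n)) = O(n^4).

Answer: O(n^4) - Case 3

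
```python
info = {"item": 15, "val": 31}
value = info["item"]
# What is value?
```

Trace:
`info = {"item": 15, "val": 31}` → info = {'item': 15, 'val': 31}
`value = info["item"]` → value = 15
So value = 15

Answer: 15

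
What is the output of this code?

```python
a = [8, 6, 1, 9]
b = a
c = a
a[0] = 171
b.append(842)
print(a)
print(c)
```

Key concept: multiple aliases.
Step by step:
`a = [8, 6, 1, 9]` → a = [8, 6, 1, 9]
`b = a` → b = [8, 6, 1, 9] (same object as a)
`c = a` → c = [8, 6, 1, 9] (same object as a, b)
`a[0] = 171` → a = [171, 6, 1, 9] (same object as b, c); b = [171, 6, 1, 9] (same object as a, c); c = [171, 6, 1, 9] (same object as a, b)
`b.append(842)` → a = [171, 6, 1, 9, 842] (same object as b, c); b = [171, 6, 1, 9, 842] (same object as a, c); c = [171, 6, 1, 9, 842] (same object as a, b)
`print(a)` → prints [171, 6, 1, 9, 842]
`print(c)` → prints [171, 6, 1, 9, 842]

Answer:
[171, 6, 1, 9, 842]
[171, 6, 1, 9, 842]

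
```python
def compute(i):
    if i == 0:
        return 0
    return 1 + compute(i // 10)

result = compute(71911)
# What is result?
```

Count of digits of 71911: 5

Answer: 5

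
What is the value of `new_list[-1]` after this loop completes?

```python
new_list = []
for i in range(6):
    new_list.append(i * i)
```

Last element of squares 0 to 5
`new_list` takes the values: [] → [0] → [0, 1] → [0, 1, 4] → [0, 1, 4, 9] → [0, 1, 4, 9, 16] → [0, 1, 4, 9, 16, 25]
So `new_list[-1]` = 25

Answer: 25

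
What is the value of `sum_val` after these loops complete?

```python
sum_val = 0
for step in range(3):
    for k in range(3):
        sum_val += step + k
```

Sum of all step+k for step,k in 3x3
`sum_val` takes the values: 0 → 1 → 3 → 4 → 6 → 9 → 11 → 14 → 18

Answer: 18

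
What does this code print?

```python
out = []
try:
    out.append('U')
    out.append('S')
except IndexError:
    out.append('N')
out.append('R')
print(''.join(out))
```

Execution trace: 'U' (try body) → 'S' (try body, no exception) → 'R' (after the try/except). Output: USR

Answer: USR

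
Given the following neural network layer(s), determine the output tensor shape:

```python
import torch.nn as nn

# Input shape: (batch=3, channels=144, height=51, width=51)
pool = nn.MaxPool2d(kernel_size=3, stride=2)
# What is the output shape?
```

Input: (3, 144, 51, 51) -> Output: (3, 144, 25, 25)

Answer: (3, 144, 25, 25)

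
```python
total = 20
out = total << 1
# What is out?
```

Trace:
`total = 20` → total = 20
`out = total << 1` → out = 40
So out = 40

Answer: 40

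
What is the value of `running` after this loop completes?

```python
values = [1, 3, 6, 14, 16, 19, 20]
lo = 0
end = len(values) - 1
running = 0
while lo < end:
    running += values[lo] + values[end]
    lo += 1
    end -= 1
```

Sum of pairs from ends
`running` takes the values: 0 → 21 → 43 → 65

Answer: 65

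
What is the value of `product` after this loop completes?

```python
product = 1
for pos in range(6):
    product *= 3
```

3^6 = 729
`product` takes the values: 1 → 3 → 9 → 27 → 81 → 243 → 729

Answer: 729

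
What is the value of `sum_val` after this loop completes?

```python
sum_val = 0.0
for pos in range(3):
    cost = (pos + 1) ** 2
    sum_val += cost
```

Sum of squared losses 1² + 2² + ... + 3²
`sum_val` takes the values: 0.0 → 1.0 → 5.0 → 14.0

Answer: 14.0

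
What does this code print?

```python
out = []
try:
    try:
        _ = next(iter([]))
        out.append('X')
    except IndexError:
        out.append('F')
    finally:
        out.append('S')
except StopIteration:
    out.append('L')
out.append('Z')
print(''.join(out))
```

Execution trace: 'S' (inner finally) → 'L' (outer except StopIteration) → 'Z' (after the try/except). Output: SLZ

Answer: SLZ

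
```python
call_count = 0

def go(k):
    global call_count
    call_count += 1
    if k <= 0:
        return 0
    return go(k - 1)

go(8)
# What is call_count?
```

Linear recursion stepping by 1: 9 calls from k=8 down to ≤0.

Answer: 9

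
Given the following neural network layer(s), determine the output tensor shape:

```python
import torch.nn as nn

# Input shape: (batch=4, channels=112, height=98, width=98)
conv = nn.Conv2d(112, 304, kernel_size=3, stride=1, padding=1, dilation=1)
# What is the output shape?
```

Input: (4, 112, 98, 98) -> Output: (4, 304, 98, 98)

Answer: (4, 304, 98, 98)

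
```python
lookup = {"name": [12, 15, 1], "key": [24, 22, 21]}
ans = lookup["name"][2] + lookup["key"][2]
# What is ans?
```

Trace:
`lookup = {"name": [12, 15, 1], "key": [24, 22, 21]}` → lookup = {'name': [12, 15, 1], 'key': [24, 22, 21]}
`ans = lookup["name"][2] + lookup["key"][2]` → ans = 22
So ans = 22

Answer: 22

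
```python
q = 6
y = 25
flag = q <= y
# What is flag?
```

Trace:
`q = 6` → q = 6
`y = 25` → y = 25
`flag = q <= y` → flag = True
So flag = True

Answer: True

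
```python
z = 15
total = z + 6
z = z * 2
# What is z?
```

Trace:
`z = 15` → z = 15
`total = z + 6` → total = 21
`z = z * 2` → z = 30
So z = 30

Answer: 30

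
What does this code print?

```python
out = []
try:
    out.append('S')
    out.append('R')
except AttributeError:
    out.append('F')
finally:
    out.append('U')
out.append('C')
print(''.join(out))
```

Execution trace: 'S' (try body) → 'R' (try body, no exception) → 'U' (finally) → 'C' (after the try/except). Output: SRUC

Answer: SRUC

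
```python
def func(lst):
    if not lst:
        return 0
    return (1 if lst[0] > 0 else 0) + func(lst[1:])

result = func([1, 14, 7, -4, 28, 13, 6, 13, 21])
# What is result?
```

Count of positive elements in [1, 14, 7, -4, 28, 13, 6, 13, 21] = 8

Answer: 8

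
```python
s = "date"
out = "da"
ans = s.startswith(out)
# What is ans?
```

Trace:
`s = "date"` → s = 'date'
`out = "da"` → out = 'da'
`ans = s.startswith(out)` → ans = True
So ans = True

Answer: True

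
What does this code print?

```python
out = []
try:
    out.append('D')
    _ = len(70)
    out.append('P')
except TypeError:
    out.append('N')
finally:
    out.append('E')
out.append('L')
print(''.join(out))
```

Execution trace: 'D' (try body) → 'N' (except TypeError) → 'E' (finally) → 'L' (after the try/except). Output: DNEL

Answer: DNEL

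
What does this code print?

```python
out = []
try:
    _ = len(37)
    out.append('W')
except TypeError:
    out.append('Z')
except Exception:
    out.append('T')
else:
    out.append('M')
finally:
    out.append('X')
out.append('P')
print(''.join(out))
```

Execution trace: 'Z' (except TypeError) → 'X' (finally) → 'P' (after the try/except). Output: ZXP

Answer: ZXP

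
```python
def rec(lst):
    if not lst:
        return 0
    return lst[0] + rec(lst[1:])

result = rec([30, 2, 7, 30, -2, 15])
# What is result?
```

30 + 2 + 7 + 30 + (-2) + 15 + 0 = 82

Answer: 82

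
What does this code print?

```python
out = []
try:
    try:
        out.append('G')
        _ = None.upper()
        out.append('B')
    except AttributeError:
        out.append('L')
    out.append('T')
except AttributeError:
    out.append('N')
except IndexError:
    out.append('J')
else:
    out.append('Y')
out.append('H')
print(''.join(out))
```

Execution trace: 'G' (inner try body) → 'L' (inner except AttributeError) → 'T' (try body, no exception) → 'Y' (else) → 'H' (after the try/except). Output: GLTYH

Answer: GLTYH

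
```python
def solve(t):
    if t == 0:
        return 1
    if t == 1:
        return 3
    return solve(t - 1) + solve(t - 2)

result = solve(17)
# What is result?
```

Build up from base cases: solve(0)=1, solve(1)=3, solve(2)=4, solve(3)=7, solve(4)=11, solve(5)=18, solve(6)=29, ..., solve(17)=5778

Answer: 5778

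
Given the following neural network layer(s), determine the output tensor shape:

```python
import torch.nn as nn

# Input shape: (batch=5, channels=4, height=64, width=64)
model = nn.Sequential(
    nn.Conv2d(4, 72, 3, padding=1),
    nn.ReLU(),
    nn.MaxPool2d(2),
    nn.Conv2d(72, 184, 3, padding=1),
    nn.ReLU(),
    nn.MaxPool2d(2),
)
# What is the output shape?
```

Input: (5, 4, 64, 64) -> after first Conv2d: (5, 72, 64, 64) -> after first MaxPool2d: (5, 72, 32, 32) -> after second Conv2d: (5, 184, 32, 32) -> Output: (5, 184, 16, 16)

Answer: (5, 184, 16, 16)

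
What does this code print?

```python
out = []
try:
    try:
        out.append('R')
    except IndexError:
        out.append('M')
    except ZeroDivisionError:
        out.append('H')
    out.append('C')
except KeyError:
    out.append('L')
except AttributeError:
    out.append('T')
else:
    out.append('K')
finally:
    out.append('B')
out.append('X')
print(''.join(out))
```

Execution trace: 'R' (inner try body, no exception) → 'C' (try body, no exception) → 'K' (else) → 'B' (finally) → 'X' (after the try/except). Output: RCKBX

Answer: RCKBX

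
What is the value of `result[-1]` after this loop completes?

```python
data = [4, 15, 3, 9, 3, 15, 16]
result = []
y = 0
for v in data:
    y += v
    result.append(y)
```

Cumulative sum ends at 65
`result` takes the values: [] → [4] → [4, 19] → [4, 19, 22] → [4, 19, 22, 31] → [4, 19, 22, 31, 34] → [4, 19, 22, 31, 34, 49] → [4, 19, 22, 31, 34, 49, 65]
So `result[-1]` = 65

Answer: 65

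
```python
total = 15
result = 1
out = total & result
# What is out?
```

Trace:
`total = 15` → total = 15
`result = 1` → result = 1
`out = total & result` → out = 1
So out = 1

Answer: 1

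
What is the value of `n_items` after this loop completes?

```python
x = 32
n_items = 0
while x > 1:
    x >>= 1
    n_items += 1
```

Count right shifts until 1
`n_items` takes the values: 0 → 1 → 2 → 3 → 4 → 5

Answer: 5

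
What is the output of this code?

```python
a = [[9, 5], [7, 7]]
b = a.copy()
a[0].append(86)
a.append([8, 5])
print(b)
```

Key concept: shallow copy with nested lists.
Step by step:
`a = [[9, 5], [7, 7]]` → a = [[9, 5], [7, 7]]
`b = a.copy()` → b = [[9, 5], [7, 7]]
`a[0].append(86)` → a = [[9, 5, 86], [7, 7]]; b = [[9, 5, 86], [7, 7]]
`a.append([8, 5])` → a = [[9, 5, 86], [7, 7], [8, 5]]
`print(b)` → prints [[9, 5, 86], [7, 7]]

Answer: [[9, 5, 86], [7, 7]]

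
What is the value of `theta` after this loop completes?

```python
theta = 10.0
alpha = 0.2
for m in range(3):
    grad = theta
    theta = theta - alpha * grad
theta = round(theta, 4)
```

Gradient descent: w = 10.0 * (1 - 0.2)^3
`theta` takes the values: 10.0 → 8.0 → 6.4 → 5.12

Answer: 5.12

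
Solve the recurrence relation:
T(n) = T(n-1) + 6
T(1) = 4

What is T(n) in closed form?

Unrolling: T(n) = T(1) + 6·(n-1) = 4 + 6(n-1) = 6n - 2.

Answer: T(n) = 6n - 2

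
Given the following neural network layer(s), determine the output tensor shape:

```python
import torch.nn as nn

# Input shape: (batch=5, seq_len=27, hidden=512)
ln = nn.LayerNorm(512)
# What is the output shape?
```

Input: (5, 27, 512) -> Output: (5, 27, 512)

Answer: (5, 27, 512)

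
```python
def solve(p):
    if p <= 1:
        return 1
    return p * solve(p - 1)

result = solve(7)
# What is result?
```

solve(7) = 7 * 6 * 5 * 4 * 3 * 2 * 1 = 5040

Answer: 5040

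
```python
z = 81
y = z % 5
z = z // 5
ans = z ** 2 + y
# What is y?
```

Trace:
`z = 81` → z = 81
`y = z % 5` → y = 1
`z = z // 5` → z = 16
`ans = z ** 2 + y` → ans = 257
So y = 1

Answer: 1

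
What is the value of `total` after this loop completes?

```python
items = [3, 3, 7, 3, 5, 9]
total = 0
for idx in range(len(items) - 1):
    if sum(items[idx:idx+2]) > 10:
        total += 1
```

Count windows with sum > 10
`total` takes the values: 0 → 1

Answer: 1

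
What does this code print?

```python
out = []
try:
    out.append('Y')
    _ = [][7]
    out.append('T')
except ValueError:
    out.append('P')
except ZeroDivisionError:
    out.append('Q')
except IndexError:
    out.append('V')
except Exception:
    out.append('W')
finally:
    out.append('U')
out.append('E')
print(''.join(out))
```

Execution trace: 'Y' (try body) → 'V' (except IndexError) → 'U' (finally) → 'E' (after the try/except). Output: YVUE

Answer: YVUE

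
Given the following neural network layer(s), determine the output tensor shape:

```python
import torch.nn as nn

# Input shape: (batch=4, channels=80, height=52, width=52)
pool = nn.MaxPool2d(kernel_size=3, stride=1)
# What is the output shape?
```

Input: (4, 80, 52, 52) -> Output: (4, 80, 50, 50)

Answer: (4, 80, 50, 50)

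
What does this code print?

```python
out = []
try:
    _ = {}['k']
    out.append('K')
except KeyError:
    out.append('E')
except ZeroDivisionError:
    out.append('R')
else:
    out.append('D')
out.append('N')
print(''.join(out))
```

Execution trace: 'E' (except KeyError) → 'N' (after the try/except). Output: EN

Answer: EN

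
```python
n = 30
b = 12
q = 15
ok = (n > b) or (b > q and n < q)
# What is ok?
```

Trace:
`n = 30` → n = 30
`b = 12` → b = 12
`q = 15` → q = 15
`ok = (n > b) or (b > q and n < q)` → ok = True
So ok = True

Answer: True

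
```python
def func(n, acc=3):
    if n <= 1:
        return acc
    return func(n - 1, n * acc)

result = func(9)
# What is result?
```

Accumulator trace (n, acc): (9, 3) -> (8, 27) -> (7, 216) -> (6, 1512) -> (5, 9072) -> (4, 45360) -> (3, 181440) -> (2, 544320) -> (1, 1088640) -> return 1088640

Answer: 1088640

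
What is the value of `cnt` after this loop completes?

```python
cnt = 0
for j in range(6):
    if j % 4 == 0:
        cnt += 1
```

Count numbers divisible by 4 in range(6)
`cnt` takes the values: 0 → 1 → 2

Answer: 2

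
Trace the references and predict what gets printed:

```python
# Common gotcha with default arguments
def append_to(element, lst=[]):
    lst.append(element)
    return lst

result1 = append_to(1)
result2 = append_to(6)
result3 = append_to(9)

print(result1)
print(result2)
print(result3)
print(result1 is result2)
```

Key concept: mutable default argument gotcha.
Step by step:
`result1 = append_to(1)` → result1 = [1]
`result2 = append_to(6)` → result1 = [1, 6] (same object as result2); result2 = [1, 6] (same object as result1)
`result3 = append_to(9)` → result1 = [1, 6, 9] (same object as result2, result3); result2 = [1, 6, 9] (same object as result1, result3); result3 = [1, 6, 9] (same object as result1, result2)
`print(result1)` → prints [1, 6, 9]
`print(result2)` → prints [1, 6, 9]
`print(result3)` → prints [1, 6, 9]
`print(result1 is result2)` → prints True

Answer:
[1, 6, 9]
[1, 6, 9]
[1, 6, 9]
True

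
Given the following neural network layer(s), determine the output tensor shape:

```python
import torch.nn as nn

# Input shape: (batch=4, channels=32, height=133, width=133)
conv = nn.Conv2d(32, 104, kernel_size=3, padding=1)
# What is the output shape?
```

Input: (4, 32, 133, 133) -> Output: (4, 104, 133, 133)

Answer: (4, 104, 133, 133)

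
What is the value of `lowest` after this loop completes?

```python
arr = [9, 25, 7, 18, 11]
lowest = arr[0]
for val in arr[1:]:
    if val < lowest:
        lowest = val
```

Minimum of [9, 25, 7, 18, 11]
`lowest` takes the values: 9 → 7

Answer: 7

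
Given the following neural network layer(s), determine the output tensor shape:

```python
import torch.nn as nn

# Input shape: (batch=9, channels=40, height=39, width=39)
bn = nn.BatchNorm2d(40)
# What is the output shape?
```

Input: (9, 40, 39, 39) -> Output: (9, 40, 39, 39)

Answer: (9, 40, 39, 39)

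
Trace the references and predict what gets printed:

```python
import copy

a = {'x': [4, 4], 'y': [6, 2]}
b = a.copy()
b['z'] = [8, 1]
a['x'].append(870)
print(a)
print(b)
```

Key concept: shallow copy of dict with mutable values.
Step by step:
`a = {'x': [4, 4], 'y': [6, 2]}` → a = {'x': [4, 4], 'y': [6, 2]}
`b = a.copy()` → b = {'x': [4, 4], 'y': [6, 2]}
`b['z'] = [8, 1]` → b = {'x': [4, 4], 'y': [6, 2], 'z': [8, 1]}
`a['x'].append(870)` → a = {'x': [4, 4, 870], 'y': [6, 2]}; b = {'x': [4, 4, 870], 'y': [6, 2], 'z': [8, 1]}
`print(a)` → prints {'x': [4, 4, 870], 'y': [6, 2]}
`print(b)` → prints {'x': [4, 4, 870], 'y': [6, 2], 'z': [8, 1]}

Answer:
{'x': [4, 4, 870], 'y': [6, 2]}
{'x': [4, 4, 870], 'y': [6, 2], 'z': [8, 1]}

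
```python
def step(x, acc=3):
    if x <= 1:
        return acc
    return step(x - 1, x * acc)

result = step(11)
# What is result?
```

Accumulator trace (n, acc): (11, 3) -> (10, 33) -> (9, 330) -> (8, 2970) -> (7, 23760) -> (6, 166320) -> (5, 997920) -> (4, 4989600) -> (3, 19958400) -> (2, 59875200) -> (1, 119750400) -> return 119750400

Answer: 119750400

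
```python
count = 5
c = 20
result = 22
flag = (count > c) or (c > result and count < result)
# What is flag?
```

Trace:
`count = 5` → count = 5
`c = 20` → c = 20
`result = 22` → result = 22
`flag = (count > c) or (c > result and count < result)` → flag = False
So flag = False

Answer: False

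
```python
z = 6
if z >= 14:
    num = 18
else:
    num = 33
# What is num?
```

Trace:
`z = 6` → z = 6
`if z >= 14: ...` → z >= 14 is False, take else branch → num = 33
So num = 33

Answer: 33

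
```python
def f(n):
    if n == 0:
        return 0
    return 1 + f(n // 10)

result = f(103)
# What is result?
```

Count of digits of 103: 3

Answer: 3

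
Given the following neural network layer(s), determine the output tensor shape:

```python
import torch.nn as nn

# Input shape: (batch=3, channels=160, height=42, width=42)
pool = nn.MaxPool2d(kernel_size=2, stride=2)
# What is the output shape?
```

Input: (3, 160, 42, 42) -> Output: (3, 160, 21, 21)

Answer: (3, 160, 21, 21)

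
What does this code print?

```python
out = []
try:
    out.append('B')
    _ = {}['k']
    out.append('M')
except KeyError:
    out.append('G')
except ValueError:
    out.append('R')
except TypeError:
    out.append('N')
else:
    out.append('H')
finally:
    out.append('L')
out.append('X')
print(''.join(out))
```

Execution trace: 'B' (try body) → 'G' (except KeyError) → 'L' (finally) → 'X' (after the try/except). Output: BGLX

Answer: BGLX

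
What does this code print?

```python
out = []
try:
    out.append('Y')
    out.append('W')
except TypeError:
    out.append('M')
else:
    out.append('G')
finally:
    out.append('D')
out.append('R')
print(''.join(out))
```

Execution trace: 'Y' (try body) → 'W' (try body, no exception) → 'G' (else) → 'D' (finally) → 'R' (after the try/except). Output: YWGDR

Answer: YWGDR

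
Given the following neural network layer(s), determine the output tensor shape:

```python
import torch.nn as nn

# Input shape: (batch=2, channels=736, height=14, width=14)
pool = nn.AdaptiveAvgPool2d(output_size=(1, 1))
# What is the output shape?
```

Input: (2, 736, 14, 14) -> Output: (2, 736, 1, 1)

Answer: (2, 736, 1, 1)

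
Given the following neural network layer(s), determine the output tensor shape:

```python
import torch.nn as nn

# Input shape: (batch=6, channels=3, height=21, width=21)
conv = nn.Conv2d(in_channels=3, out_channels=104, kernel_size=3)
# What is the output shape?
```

Input: (6, 3, 21, 21) -> Output: (6, 104, 19, 19)

Answer: (6, 104, 19, 19)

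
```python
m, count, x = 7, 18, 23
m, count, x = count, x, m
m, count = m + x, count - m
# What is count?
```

Trace:
`m, count, x = 7, 18, 23` → m = 7; count = 18; x = 23
`m, count, x = count, x, m` → m = 18; count = 23; x = 7
`m, count = m + x, count - m` → m = 25; count = 5
So count = 5

Answer: 5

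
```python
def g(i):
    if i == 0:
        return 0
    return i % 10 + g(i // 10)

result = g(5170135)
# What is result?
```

Sum of digits of 5170135: 5 + 3 + 1 + 0 + 7 + 1 + 5 = 22

Answer: 22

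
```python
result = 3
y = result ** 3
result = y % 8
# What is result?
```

Trace:
`result = 3` → result = 3
`y = result ** 3` → y = 27
`result = y % 8` → result = 3
So result = 3

Answer: 3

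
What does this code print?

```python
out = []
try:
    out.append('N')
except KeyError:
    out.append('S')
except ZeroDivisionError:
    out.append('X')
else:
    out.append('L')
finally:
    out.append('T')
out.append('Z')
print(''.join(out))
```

Execution trace: 'N' (try body, no exception) → 'L' (else) → 'T' (finally) → 'Z' (after the try/except). Output: NLTZ

Answer: NLTZ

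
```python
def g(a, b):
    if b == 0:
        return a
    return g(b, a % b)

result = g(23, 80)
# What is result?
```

g(23, 80) -> g(80, 23) -> g(23, 11) -> g(11, 1) -> g(1, 0) -> 1

Answer: 1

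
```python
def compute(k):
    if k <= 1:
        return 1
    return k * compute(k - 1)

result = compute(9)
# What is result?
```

compute(9) = 9 * 8 * 7 * 6 * 5 * 4 * 3 * 2 * 1 = 362880

Answer: 362880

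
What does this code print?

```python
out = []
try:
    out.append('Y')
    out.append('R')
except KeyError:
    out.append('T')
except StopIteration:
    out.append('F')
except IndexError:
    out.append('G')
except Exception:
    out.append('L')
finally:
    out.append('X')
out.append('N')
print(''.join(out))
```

Execution trace: 'Y' (try body) → 'R' (try body, no exception) → 'X' (finally) → 'N' (after the try/except). Output: YRXN

Answer: YRXN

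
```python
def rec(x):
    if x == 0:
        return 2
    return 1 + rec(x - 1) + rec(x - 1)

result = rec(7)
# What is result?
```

rec(x) = 1 + 2·rec(x-1), rec(0)=2. Closed form: (2+1)·2^7 - 1 = 383.

Answer: 383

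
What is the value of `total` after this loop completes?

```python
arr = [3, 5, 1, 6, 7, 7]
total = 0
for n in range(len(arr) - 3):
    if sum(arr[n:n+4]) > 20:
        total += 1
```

Count windows with sum > 20
`total` takes the values: 0 → 1

Answer: 1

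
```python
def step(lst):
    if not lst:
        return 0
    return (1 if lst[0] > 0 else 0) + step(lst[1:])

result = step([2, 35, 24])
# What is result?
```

Count of positive elements in [2, 35, 24] = 3

Answer: 3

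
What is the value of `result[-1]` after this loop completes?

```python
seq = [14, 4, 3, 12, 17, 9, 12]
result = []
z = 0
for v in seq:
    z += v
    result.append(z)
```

Cumulative sum ends at 71
`result` takes the values: [] → [14] → [14, 18] → [14, 18, 21] → [14, 18, 21, 33] → [14, 18, 21, 33, 50] → [14, 18, 21, 33, 50, 59] → [14, 18, 21, 33, 50, 59, 71]
So `result[-1]` = 71

Answer: 71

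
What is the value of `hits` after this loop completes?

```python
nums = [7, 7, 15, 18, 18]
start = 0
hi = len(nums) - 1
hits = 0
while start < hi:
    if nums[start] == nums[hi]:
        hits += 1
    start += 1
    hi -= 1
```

Count matching pairs from ends
`hits` takes the values: 0

Answer: 0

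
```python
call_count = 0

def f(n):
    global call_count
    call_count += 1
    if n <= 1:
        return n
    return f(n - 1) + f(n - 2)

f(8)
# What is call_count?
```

Calls(n) = 1 + Calls(n-1) + Calls(n-2); Calls(0)=Calls(1)=1. For n=8 this gives 67.

Answer: 67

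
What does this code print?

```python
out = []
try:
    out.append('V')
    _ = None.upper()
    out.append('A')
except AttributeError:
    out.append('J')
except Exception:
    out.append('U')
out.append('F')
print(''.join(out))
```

Execution trace: 'V' (try body) → 'J' (except AttributeError) → 'F' (after the try/except). Output: VJF

Answer: VJF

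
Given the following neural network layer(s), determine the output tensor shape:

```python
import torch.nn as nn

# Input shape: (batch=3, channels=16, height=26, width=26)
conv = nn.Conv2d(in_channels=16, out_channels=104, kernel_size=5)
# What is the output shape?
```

Input: (3, 16, 26, 26) -> Output: (3, 104, 22, 22)

Answer: (3, 104, 22, 22)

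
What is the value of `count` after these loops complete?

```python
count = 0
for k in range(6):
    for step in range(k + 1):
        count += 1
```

Triangle: 1 + 2 + ... + 6
`count` takes the values: 0 → 1 → 2 → 3 → 4 → 5 → 6 → 7 → 8 → 9 → 10 → 11 → 12 → 13 → 14 → 15 → 16 → 17 → 18 → 19 → 20 → 21

Answer: 21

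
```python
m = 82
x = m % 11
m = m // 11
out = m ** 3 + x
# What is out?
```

Trace:
`m = 82` → m = 82
`x = m % 11` → x = 5
`m = m // 11` → m = 7
`out = m ** 3 + x` → out = 348
So out = 348

Answer: 348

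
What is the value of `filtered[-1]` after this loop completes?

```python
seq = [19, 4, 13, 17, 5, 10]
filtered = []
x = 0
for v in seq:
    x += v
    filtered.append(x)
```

Cumulative sum ends at 68
`filtered` takes the values: [] → [19] → [19, 23] → [19, 23, 36] → [19, 23, 36, 53] → [19, 23, 36, 53, 58] → [19, 23, 36, 53, 58, 68]
So `filtered[-1]` = 68

Answer: 68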